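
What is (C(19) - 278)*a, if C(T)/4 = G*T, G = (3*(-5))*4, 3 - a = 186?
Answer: 885354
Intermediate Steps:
a = -183 (a = 3 - 1*186 = 3 - 186 = -183)
G = -60 (G = -15*4 = -60)
C(T) = -240*T (C(T) = 4*(-60*T) = -240*T)
(C(19) - 278)*a = (-240*19 - 278)*(-183) = (-4560 - 278)*(-183) = -4838*(-183) = 885354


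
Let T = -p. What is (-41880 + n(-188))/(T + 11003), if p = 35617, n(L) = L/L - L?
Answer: 41691/24614 ≈ 1.6938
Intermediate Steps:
n(L) = 1 - L
T = -35617 (T = -1*35617 = -35617)
(-41880 + n(-188))/(T + 11003) = (-41880 + (1 - 1*(-188)))/(-35617 + 11003) = (-41880 + (1 + 188))/(-24614) = (-41880 + 189)*(-1/24614) = -41691*(-1/24614) = 41691/24614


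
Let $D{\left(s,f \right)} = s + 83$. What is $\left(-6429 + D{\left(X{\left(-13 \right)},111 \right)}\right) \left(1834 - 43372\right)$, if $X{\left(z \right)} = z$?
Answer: $264140142$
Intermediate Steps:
$D{\left(s,f \right)} = 83 + s$
$\left(-6429 + D{\left(X{\left(-13 \right)},111 \right)}\right) \left(1834 - 43372\right) = \left(-6429 + \left(83 - 13\right)\right) \left(1834 - 43372\right) = \left(-6429 + 70\right) \left(-41538\right) = \left(-6359\right) \left(-41538\right) = 264140142$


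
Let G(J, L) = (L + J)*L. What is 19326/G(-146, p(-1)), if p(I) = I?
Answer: 6442/49 ≈ 131.47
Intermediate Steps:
G(J, L) = L*(J + L) (G(J, L) = (J + L)*L = L*(J + L))
19326/G(-146, p(-1)) = 19326/((-(-146 - 1))) = 19326/((-1*(-147))) = 19326/147 = 19326*(1/147) = 6442/49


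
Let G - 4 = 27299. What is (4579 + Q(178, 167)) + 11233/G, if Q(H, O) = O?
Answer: 129591271/27303 ≈ 4746.4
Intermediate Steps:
G = 27303 (G = 4 + 27299 = 27303)
(4579 + Q(178, 167)) + 11233/G = (4579 + 167) + 11233/27303 = 4746 + 11233*(1/27303) = 4746 + 11233/27303 = 129591271/27303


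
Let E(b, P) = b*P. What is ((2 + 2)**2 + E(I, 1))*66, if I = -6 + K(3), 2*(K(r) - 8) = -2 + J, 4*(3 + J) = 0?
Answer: 1023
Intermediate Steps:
J = -3 (J = -3 + (1/4)*0 = -3 + 0 = -3)
K(r) = 11/2 (K(r) = 8 + (-2 - 3)/2 = 8 + (1/2)*(-5) = 8 - 5/2 = 11/2)
I = -1/2 (I = -6 + 11/2 = -1/2 ≈ -0.50000)
E(b, P) = P*b
((2 + 2)**2 + E(I, 1))*66 = ((2 + 2)**2 + 1*(-1/2))*66 = (4**2 - 1/2)*66 = (16 - 1/2)*66 = (31/2)*66 = 1023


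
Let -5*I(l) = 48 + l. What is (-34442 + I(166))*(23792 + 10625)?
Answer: -5934316808/5 ≈ -1.1869e+9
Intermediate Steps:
I(l) = -48/5 - l/5 (I(l) = -(48 + l)/5 = -48/5 - l/5)
(-34442 + I(166))*(23792 + 10625) = (-34442 + (-48/5 - ⅕*166))*(23792 + 10625) = (-34442 + (-48/5 - 166/5))*34417 = (-34442 - 214/5)*34417 = -172424/5*34417 = -5934316808/5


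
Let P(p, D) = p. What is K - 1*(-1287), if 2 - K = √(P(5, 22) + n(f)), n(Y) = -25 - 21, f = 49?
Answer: 1289 - I*√41 ≈ 1289.0 - 6.4031*I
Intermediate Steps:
n(Y) = -46
K = 2 - I*√41 (K = 2 - √(5 - 46) = 2 - √(-41) = 2 - I*√41 ≈ 2.0 - 6.4031*I)
K - 1*(-1287) = (2 - I*√41) - 1*(-1287) = (2 - I*√41) + 1287 = 1289 - I*√41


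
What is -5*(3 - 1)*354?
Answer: -3540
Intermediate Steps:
-5*(3 - 1)*354 = -5*2*354 = -10*354 = -3540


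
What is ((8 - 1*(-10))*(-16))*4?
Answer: -1152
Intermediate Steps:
((8 - 1*(-10))*(-16))*4 = ((8 + 10)*(-16))*4 = (18*(-16))*4 = -288*4 = -1152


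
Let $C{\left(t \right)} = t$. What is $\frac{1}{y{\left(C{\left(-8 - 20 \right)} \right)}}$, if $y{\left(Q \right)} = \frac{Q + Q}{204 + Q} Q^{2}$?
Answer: $- \frac{11}{2744} \approx -0.0040087$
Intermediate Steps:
$y{\left(Q \right)} = \frac{2 Q^{3}}{204 + Q}$ ($y{\left(Q \right)} = \frac{2 Q}{204 + Q} Q^{2} = \frac{2 Q^{3}}{204 + Q}$)
$\frac{1}{y{\left(C{\left(-8 - 20 \right)} \right)}} = \frac{1}{2 \left(-8 - 20\right)^{3} \frac{1}{204 - 28}} = \frac{1}{2 \left(-28\right)^{3} \frac{1}{204 - 28}} = \frac{1}{2 \left(-21952\right) \frac{1}{176}} = \frac{1}{- \frac{2744}{11}} = - \frac{11}{2744}$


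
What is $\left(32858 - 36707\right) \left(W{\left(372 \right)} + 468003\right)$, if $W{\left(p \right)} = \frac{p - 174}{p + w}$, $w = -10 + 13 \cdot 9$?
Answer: $- \frac{862844321115}{479} \approx -1.8013 \cdot 10^{9}$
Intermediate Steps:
$w = 107$ ($w = -10 + 117 = 107$)
$W{\left(p \right)} = \frac{-174 + p}{107 + p}$ ($W{\left(p \right)} = \frac{p - 174}{p + 107} = \frac{-174 + p}{107 + p}$)
$\left(32858 - 36707\right) \left(W{\left(372 \right)} + 468003\right) = \left(32858 - 36707\right) \left(\frac{-174 + 372}{107 + 372} + 468003\right) = - 3849 \left(\frac{1}{479} \cdot 198 + 468003\right) = - 3849 \left(\frac{198}{479} + 468003\right) = \left(-3849\right) \frac{224173635}{479} = - \frac{862844321115}{479}$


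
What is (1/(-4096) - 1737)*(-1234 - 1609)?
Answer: 20227242779/4096 ≈ 4.9383e+6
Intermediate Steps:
(1/(-4096) - 1737)*(-1234 - 1609) = (-1/4096 - 1737)*(-2843) = -7114753/4096*(-2843) = 20227242779/4096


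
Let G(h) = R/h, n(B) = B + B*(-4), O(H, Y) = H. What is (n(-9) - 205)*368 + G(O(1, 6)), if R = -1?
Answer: -65505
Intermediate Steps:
n(B) = -3*B (n(B) = B - 4*B = -3*B)
G(h) = -1/h
(n(-9) - 205)*368 + G(O(1, 6)) = (-3*(-9) - 205)*368 - 1/1 = (27 - 205)*368 - 1*1 = -178*368 - 1 = -65504 - 1 = -65505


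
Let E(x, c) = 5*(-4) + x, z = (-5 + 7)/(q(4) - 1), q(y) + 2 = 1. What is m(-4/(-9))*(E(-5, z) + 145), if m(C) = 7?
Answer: 840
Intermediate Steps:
q(y) = -1 (q(y) = -2 + 1 = -1)
z = -1 (z = (-5 + 7)/(-1 - 1) = 2/(-2) = 2*(-1/2) = -1)
E(x, c) = -20 + x
m(-4/(-9))*(E(-5, z) + 145) = 7*((-20 - 5) + 145) = 7*(-25 + 145) = 7*120 = 840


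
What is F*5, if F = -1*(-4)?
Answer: 20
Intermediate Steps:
F = 4
F*5 = 4*5 = 20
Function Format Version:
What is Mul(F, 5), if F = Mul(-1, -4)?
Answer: 20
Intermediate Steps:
F = 4
Mul(F, 5) = Mul(4, 5) = 20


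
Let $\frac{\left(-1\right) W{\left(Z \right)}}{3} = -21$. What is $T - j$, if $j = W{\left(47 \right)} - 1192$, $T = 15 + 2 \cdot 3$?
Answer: $1150$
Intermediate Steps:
$T = 21$ ($T = 15 + 6 = 21$)
$W{\left(Z \right)} = 63$ ($W{\left(Z \right)} = \left(-3\right) \left(-21\right) = 63$)
$j = -1129$ ($j = 63 - 1192 = -1129$)
$T - j = 21 - -1129 = 21 + 1129 = 1150$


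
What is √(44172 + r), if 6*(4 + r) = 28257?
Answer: 7*√3990/2 ≈ 221.08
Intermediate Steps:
r = 9411/2 (r = -4 + (⅙)*28257 = -4 + 9419/2 = 9411/2 ≈ 4705.5)
√(44172 + r) = √(44172 + 9411/2) = √(97755/2) = 7*√3990/2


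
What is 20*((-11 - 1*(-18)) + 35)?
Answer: 840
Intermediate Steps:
20*((-11 - 1*(-18)) + 35) = 20*((-11 + 18) + 35) = 20*(7 + 35) = 20*42 = 840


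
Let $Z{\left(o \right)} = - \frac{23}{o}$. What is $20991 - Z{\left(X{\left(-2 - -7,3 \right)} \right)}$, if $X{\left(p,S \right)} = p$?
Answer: $\frac{104978}{5} \approx 20996.0$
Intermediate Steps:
$20991 - Z{\left(X{\left(-2 - -7,3 \right)} \right)} = 20991 - - \frac{23}{-2 - -7} = 20991 - - \frac{23}{-2 + 7} = 20991 - - \frac{23}{5} = 20991 + \frac{23}{5} = \frac{104978}{5}$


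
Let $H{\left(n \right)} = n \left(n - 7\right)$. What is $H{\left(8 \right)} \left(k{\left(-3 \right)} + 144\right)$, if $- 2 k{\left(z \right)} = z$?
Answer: $1164$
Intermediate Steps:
$k{\left(z \right)} = - \frac{z}{2}$
$H{\left(n \right)} = n \left(-7 + n\right)$
$H{\left(8 \right)} \left(k{\left(-3 \right)} + 144\right) = 8 \left(-7 + 8\right) \left(\left(- \frac{1}{2}\right) \left(-3\right) + 144\right) = 8 \cdot 1 \left(\frac{3}{2} + 144\right) = 8 \cdot \frac{291}{2} = 1164$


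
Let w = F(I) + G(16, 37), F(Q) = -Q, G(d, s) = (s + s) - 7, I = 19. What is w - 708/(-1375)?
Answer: 66708/1375 ≈ 48.515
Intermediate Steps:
G(d, s) = -7 + 2*s (G(d, s) = 2*s - 7 = -7 + 2*s)
w = 48 (w = -1*19 + (-7 + 2*37) = -19 + (-7 + 74) = -19 + 67 = 48)
w - 708/(-1375) = 48 - 708/(-1375) = 48 - 708*(-1)/1375 = 48 - 1*(-708/1375) = 48 + 708/1375 = 66708/1375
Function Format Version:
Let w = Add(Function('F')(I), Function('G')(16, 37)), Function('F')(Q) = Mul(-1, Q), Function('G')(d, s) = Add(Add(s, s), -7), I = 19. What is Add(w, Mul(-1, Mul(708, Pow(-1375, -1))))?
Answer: Rational(66708, 1375) ≈ 48.515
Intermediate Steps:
Function('G')(d, s) = Add(-7, Mul(2, s)) (Function('G')(d, s) = Add(Mul(2, s), -7) = Add(-7, Mul(2, s)))
w = 48 (w = Add(Mul(-1, 19), Add(-7, Mul(2, 37))) = Add(-19, Add(-7, 74)) = Add(-19, 67) = 48)
Add(w, Mul(-1, Mul(708, Pow(-1375, -1)))) = Add(48, Mul(-1, Mul(708, Pow(-1375, -1)))) = Add(48, Mul(-1, Mul(708, Rational(-1, 1375)))) = Add(48, Mul(-1, Rational(-708, 1375))) = Add(48, Rational(708, 1375)) = Rational(66708, 1375)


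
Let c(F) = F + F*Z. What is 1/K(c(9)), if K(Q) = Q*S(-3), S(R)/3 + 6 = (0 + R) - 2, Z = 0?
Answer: -1/297 ≈ -0.0033670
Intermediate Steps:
S(R) = -24 + 3*R (S(R) = -18 + 3*((0 + R) - 2) = -18 + 3*(R - 2) = -18 + 3*(-2 + R) = -18 + (-6 + 3*R) = -24 + 3*R)
c(F) = F (c(F) = F + F*0 = F + 0 = F)
K(Q) = -33*Q (K(Q) = Q*(-24 + 3*(-3)) = Q*(-24 - 9) = Q*(-33) = -33*Q)
1/K(c(9)) = 1/(-33*9) = 1/(-297) = -1/297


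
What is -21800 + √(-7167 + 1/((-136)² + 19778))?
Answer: -21800 + I*√10498931639418/38274 ≈ -21800.0 + 84.658*I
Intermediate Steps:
-21800 + √(-7167 + 1/((-136)² + 19778)) = -21800 + √(-7167 + 1/(18496 + 19778)) = -21800 + √(-7167 + 1/38274) = -21800 + √(-274309757/38274) = -21800 + I*√10498931639418/38274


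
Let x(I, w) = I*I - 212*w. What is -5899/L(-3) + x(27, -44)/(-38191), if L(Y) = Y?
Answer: 225258538/114573 ≈ 1966.1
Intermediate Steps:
x(I, w) = I**2 - 212*w
-5899/L(-3) + x(27, -44)/(-38191) = -5899/(-3) + (27**2 - 212*(-44))/(-38191) = -5899*(-1/3) + (729 + 9328)*(-1/38191) = 5899/3 + 10057*(-1/38191) = 5899/3 - 10057/38191 = 225258538/114573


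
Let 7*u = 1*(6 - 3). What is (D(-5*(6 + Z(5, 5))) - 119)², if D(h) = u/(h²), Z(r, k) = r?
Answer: 6349502911684/448380625 ≈ 14161.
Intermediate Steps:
u = 3/7 (u = (1*(6 - 3))/7 = (1*3)/7 = (⅐)*3 = 3/7 ≈ 0.42857)
D(h) = 3/(7*h²) (D(h) = 3/(7*(h²)) = 3/(7*h²))
(D(-5*(6 + Z(5, 5))) - 119)² = (3/(7*(-5*(6 + 5))²) - 119)² = (3/(7*(-5*11)²) - 119)² = ((3/7)/(-55)² - 119)² = ((3/7)*(1/3025) - 119)² = (3/21175 - 119)² = (-2519822/21175)² = 6349502911684/448380625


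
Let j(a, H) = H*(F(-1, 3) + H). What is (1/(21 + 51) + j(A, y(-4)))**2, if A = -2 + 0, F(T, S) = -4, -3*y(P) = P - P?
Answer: 1/5184 ≈ 0.00019290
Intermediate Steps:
y(P) = 0 (y(P) = -(P - P)/3 = -1/3*0 = 0)
A = -2
j(a, H) = H*(-4 + H)
(1/(21 + 51) + j(A, y(-4)))**2 = (1/(21 + 51) + 0*(-4 + 0))**2 = (1/72 + 0*(-4))**2 = (1/72 + 0)**2 = (1/72)**2 = 1/5184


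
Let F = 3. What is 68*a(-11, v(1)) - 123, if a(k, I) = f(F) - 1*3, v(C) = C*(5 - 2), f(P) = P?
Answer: -123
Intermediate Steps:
v(C) = 3*C (v(C) = C*3 = 3*C)
a(k, I) = 0 (a(k, I) = 3 - 1*3 = 3 - 3 = 0)
68*a(-11, v(1)) - 123 = 68*0 - 123 = 0 - 123 = -123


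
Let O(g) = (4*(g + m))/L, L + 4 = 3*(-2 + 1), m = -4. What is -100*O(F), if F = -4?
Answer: -3200/7 ≈ -457.14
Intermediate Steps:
L = -7 (L = -4 + 3*(-2 + 1) = -4 + 3*(-1) = -4 - 3 = -7)
O(g) = 16/7 - 4*g/7 (O(g) = (4*(g - 4))/(-7) = (4*(-4 + g))*(-1/7) = (-16 + 4*g)*(-1/7) = 16/7 - 4*g/7)
-100*O(F) = -100*(16/7 - 4/7*(-4)) = -100*(16/7 + 16/7) = -100*32/7 = -3200/7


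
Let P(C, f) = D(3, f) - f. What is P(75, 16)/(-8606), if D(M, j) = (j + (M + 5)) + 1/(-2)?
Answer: -15/17212 ≈ -0.00087149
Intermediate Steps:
D(M, j) = 9/2 + M + j (D(M, j) = (j + (5 + M)) - ½ = (5 + M + j) - ½ = 9/2 + M + j)
P(C, f) = 15/2 (P(C, f) = (9/2 + 3 + f) - f = (15/2 + f) - f = 15/2)
P(75, 16)/(-8606) = (15/2)/(-8606) = (15/2)*(-1/8606) = -15/17212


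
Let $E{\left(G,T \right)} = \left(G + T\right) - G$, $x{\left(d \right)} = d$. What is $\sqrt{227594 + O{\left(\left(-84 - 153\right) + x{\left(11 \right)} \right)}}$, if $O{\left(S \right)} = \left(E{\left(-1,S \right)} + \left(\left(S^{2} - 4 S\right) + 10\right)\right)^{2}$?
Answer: $3 \sqrt{297748810} \approx 51766.0$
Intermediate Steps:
$E{\left(G,T \right)} = T$
$O{\left(S \right)} = \left(10 + S^{2} - 3 S\right)^{2}$ ($O{\left(S \right)} = \left(S + \left(\left(S^{2} - 4 S\right) + 10\right)\right)^{2} = \left(S + \left(10 + S^{2} - 4 S\right)\right)^{2} = \left(10 + S^{2} - 3 S\right)^{2}$)
$\sqrt{227594 + O{\left(\left(-84 - 153\right) + x{\left(11 \right)} \right)}} = \sqrt{227594 + \left(10 + \left(\left(-84 - 153\right) + 11\right)^{2} - 3 \left(\left(-84 - 153\right) + 11\right)\right)^{2}} = \sqrt{227594 + \left(10 + \left(-237 + 11\right)^{2} - 3 \left(-237 + 11\right)\right)^{2}} = \sqrt{227594 + \left(10 + \left(-226\right)^{2} - -678\right)^{2}} = \sqrt{227594 + \left(10 + 51076 + 678\right)^{2}} = \sqrt{227594 + 51764^{2}} = \sqrt{227594 + 2679511696} = \sqrt{2679739290} = 3 \sqrt{297748810}$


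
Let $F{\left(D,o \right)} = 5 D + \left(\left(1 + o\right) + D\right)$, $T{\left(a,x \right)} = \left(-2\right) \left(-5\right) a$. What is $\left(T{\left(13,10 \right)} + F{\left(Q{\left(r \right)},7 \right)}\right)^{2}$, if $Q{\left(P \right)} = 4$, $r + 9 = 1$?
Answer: $26244$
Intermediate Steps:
$r = -8$ ($r = -9 + 1 = -8$)
$T{\left(a,x \right)} = 10 a$
$F{\left(D,o \right)} = 1 + o + 6 D$ ($F{\left(D,o \right)} = 5 D + \left(1 + D + o\right) = 1 + o + 6 D$)
$\left(T{\left(13,10 \right)} + F{\left(Q{\left(r \right)},7 \right)}\right)^{2} = \left(10 \cdot 13 + \left(1 + 7 + 6 \cdot 4\right)\right)^{2} = \left(130 + \left(1 + 7 + 24\right)\right)^{2} = \left(130 + 32\right)^{2} = 162^{2} = 26244$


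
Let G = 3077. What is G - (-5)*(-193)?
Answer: 2112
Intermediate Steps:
G - (-5)*(-193) = 3077 - (-5)*(-193) = 3077 - 1*965 = 3077 - 965 = 2112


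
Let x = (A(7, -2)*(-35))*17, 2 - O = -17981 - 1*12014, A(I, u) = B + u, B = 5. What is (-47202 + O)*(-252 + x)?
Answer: 35046585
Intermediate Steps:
A(I, u) = 5 + u
O = 29997 (O = 2 - (-17981 - 1*12014) = 2 - (-17981 - 12014) = 2 - 1*(-29995) = 2 + 29995 = 29997)
x = -1785 (x = ((5 - 2)*(-35))*17 = (3*(-35))*17 = -105*17 = -1785)
(-47202 + O)*(-252 + x) = (-47202 + 29997)*(-252 - 1785) = -17205*(-2037) = 35046585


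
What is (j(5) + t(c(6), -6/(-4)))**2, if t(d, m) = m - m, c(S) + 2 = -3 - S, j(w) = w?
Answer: 25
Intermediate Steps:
c(S) = -5 - S (c(S) = -2 + (-3 - S) = -5 - S)
t(d, m) = 0
(j(5) + t(c(6), -6/(-4)))**2 = (5 + 0)**2 = 5**2 = 25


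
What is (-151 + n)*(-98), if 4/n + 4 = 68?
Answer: 118335/8 ≈ 14792.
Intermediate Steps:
n = 1/16 (n = 4/(-4 + 68) = 4/64 = 4*(1/64) = 1/16 ≈ 0.062500)
(-151 + n)*(-98) = (-151 + 1/16)*(-98) = -2415/16*(-98) = 118335/8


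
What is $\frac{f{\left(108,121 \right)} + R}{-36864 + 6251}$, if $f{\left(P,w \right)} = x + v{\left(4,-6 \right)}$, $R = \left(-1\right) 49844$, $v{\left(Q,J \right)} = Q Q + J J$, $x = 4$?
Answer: $\frac{49788}{30613} \approx 1.6264$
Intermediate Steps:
$v{\left(Q,J \right)} = J^{2} + Q^{2}$ ($v{\left(Q,J \right)} = Q^{2} + J^{2} = J^{2} + Q^{2}$)
$R = -49844$
$f{\left(P,w \right)} = 56$ ($f{\left(P,w \right)} = 4 + \left(\left(-6\right)^{2} + 4^{2}\right) = 4 + \left(36 + 16\right) = 4 + 52 = 56$)
$\frac{f{\left(108,121 \right)} + R}{-36864 + 6251} = \frac{56 - 49844}{-36864 + 6251} = - \frac{49788}{-30613} = \left(-49788\right) \left(- \frac{1}{30613}\right) = \frac{49788}{30613}$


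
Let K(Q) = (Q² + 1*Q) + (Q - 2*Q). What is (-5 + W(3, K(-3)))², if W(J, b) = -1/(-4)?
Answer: 361/16 ≈ 22.563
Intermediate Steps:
K(Q) = Q² (K(Q) = (Q² + Q) - Q = (Q + Q²) - Q = Q²)
W(J, b) = ¼ (W(J, b) = -1*(-¼) = ¼)
(-5 + W(3, K(-3)))² = (-5 + ¼)² = (-19/4)² = 361/16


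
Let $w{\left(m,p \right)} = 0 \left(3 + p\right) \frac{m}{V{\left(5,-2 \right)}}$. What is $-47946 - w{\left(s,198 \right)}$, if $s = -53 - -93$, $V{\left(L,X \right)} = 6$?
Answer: $-47946$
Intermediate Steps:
$s = 40$ ($s = -53 + 93 = 40$)
$w{\left(m,p \right)} = 0$ ($w{\left(m,p \right)} = 0 \left(3 + p\right) \frac{m}{6} = 0 m \frac{1}{6} = 0 \frac{m}{6} = 0$)
$-47946 - w{\left(s,198 \right)} = -47946 - 0 = -47946 + 0 = -47946$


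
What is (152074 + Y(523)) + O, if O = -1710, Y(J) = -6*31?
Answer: 150178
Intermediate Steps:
Y(J) = -186
(152074 + Y(523)) + O = (152074 - 186) - 1710 = 151888 - 1710 = 150178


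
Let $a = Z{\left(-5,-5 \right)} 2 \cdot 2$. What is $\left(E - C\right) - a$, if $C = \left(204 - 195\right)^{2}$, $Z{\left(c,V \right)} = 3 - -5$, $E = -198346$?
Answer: $-198459$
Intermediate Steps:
$Z{\left(c,V \right)} = 8$ ($Z{\left(c,V \right)} = 3 + 5 = 8$)
$C = 81$ ($C = 9^{2} = 81$)
$a = 32$ ($a = 8 \cdot 2 \cdot 2 = 16 \cdot 2 = 32$)
$\left(E - C\right) - a = \left(-198346 - 81\right) - 32 = -198427 - 32 = -198459$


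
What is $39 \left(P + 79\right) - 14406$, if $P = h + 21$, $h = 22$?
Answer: $-9648$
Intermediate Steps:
$P = 43$ ($P = 22 + 21 = 43$)
$39 \left(P + 79\right) - 14406 = 39 \left(43 + 79\right) - 14406 = 39 \cdot 122 - 14406 = 4758 - 14406 = -9648$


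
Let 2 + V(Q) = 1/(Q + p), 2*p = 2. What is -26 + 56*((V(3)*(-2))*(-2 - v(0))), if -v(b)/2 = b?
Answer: -418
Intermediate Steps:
p = 1 (p = (1/2)*2 = 1)
v(b) = -2*b
V(Q) = -2 + 1/(1 + Q) (V(Q) = -2 + 1/(Q + 1) = -2 + 1/(1 + Q))
-26 + 56*((V(3)*(-2))*(-2 - v(0))) = -26 + 56*((((-1 - 2*3)/(1 + 3))*(-2))*(-2 - (-2)*0)) = -26 + 56*((((-1 - 6)/4)*(-2))*(-2 - 1*0)) = -26 + 56*((((1/4)*(-7))*(-2))*(-2 + 0)) = -26 + 56*(-7/4*(-2)*(-2)) = -26 + 56*((7/2)*(-2)) = -26 + 56*(-7) = -26 - 392 = -418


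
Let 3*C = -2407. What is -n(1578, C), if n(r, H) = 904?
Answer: -904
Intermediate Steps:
C = -2407/3 (C = (1/3)*(-2407) = -2407/3 ≈ -802.33)
-n(1578, C) = -1*904 = -904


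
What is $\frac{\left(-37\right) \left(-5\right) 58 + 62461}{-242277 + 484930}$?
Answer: $\frac{73191}{242653} \approx 0.30163$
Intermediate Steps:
$\frac{\left(-37\right) \left(-5\right) 58 + 62461}{-242277 + 484930} = \frac{185 \cdot 58 + 62461}{242653} = \left(10730 + 62461\right) \frac{1}{242653} = 73191 \cdot \frac{1}{242653} = \frac{73191}{242653}$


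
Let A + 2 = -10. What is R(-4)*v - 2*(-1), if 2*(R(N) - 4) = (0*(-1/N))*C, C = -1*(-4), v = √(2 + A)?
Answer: 2 + 4*I*√10 ≈ 2.0 + 12.649*I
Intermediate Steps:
A = -12 (A = -2 - 10 = -12)
v = I*√10 (v = √(2 - 12) = √(-10) = I*√10 ≈ 3.1623*I)
C = 4
R(N) = 4 (R(N) = 4 + ((0*(-1/N))*4)/2 = 4 + (0*4)/2 = 4 + (½)*0 = 4 + 0 = 4)
R(-4)*v - 2*(-1) = 4*(I*√10) - 2*(-1) = 4*I*√10 + 2 = 2 + 4*I*√10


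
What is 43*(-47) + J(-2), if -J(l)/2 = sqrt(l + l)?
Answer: -2021 - 4*I ≈ -2021.0 - 4.0*I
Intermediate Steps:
J(l) = -2*sqrt(2)*sqrt(l) (J(l) = -2*sqrt(l + l) = -2*sqrt(2)*sqrt(l))
43*(-47) + J(-2) = 43*(-47) - 2*sqrt(2)*sqrt(-2) = -2021 - 2*sqrt(2)*I*sqrt(2) = -2021 - 4*I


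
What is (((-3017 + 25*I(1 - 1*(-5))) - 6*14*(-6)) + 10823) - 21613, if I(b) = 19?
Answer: -12828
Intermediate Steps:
(((-3017 + 25*I(1 - 1*(-5))) - 6*14*(-6)) + 10823) - 21613 = (((-3017 + 25*19) - 6*14*(-6)) + 10823) - 21613 = (((-3017 + 475) - 84*(-6)) + 10823) - 21613 = ((-2542 + 504) + 10823) - 21613 = (-2038 + 10823) - 21613 = 8785 - 21613 = -12828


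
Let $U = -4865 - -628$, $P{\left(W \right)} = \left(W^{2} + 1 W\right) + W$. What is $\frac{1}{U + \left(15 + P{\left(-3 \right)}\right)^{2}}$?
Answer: $- \frac{1}{3913} \approx -0.00025556$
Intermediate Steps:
$P{\left(W \right)} = W^{2} + 2 W$ ($P{\left(W \right)} = \left(W^{2} + W\right) + W = \left(W + W^{2}\right) + W = W^{2} + 2 W$)
$U = -4237$ ($U = -4865 + 628 = -4237$)
$\frac{1}{U + \left(15 + P{\left(-3 \right)}\right)^{2}} = \frac{1}{-4237 + \left(15 - 3 \left(2 - 3\right)\right)^{2}} = \frac{1}{-4237 + \left(15 - -3\right)^{2}} = \frac{1}{-4237 + \left(15 + 3\right)^{2}} = \frac{1}{-4237 + 18^{2}} = \frac{1}{-4237 + 324} = \frac{1}{-3913} = - \frac{1}{3913}$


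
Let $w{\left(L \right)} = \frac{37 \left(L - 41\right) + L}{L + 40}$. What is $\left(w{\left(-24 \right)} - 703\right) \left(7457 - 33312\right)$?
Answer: $\frac{353618835}{16} \approx 2.2101 \cdot 10^{7}$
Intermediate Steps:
$w{\left(L \right)} = \frac{-1517 + 38 L}{40 + L}$ ($w{\left(L \right)} = \frac{37 \left(-41 + L\right) + L}{40 + L} = \frac{\left(-1517 + 37 L\right) + L}{40 + L} = \frac{-1517 + 38 L}{40 + L}$)
$\left(w{\left(-24 \right)} - 703\right) \left(7457 - 33312\right) = \left(\frac{-1517 + 38 \left(-24\right)}{40 - 24} - 703\right) \left(7457 - 33312\right) = \left(\frac{-1517 - 912}{16} - 703\right) \left(-25855\right) = \left(\frac{1}{16} \left(-2429\right) - 703\right) \left(-25855\right) = \left(- \frac{2429}{16} - 703\right) \left(-25855\right) = \left(- \frac{13677}{16}\right) \left(-25855\right) = \frac{353618835}{16}$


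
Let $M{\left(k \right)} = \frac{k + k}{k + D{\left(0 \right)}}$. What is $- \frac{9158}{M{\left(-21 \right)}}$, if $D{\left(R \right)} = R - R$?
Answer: $-4579$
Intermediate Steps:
$D{\left(R \right)} = 0$
$M{\left(k \right)} = 2$ ($M{\left(k \right)} = \frac{k + k}{k + 0} = \frac{2 k}{k} = 2$)
$- \frac{9158}{M{\left(-21 \right)}} = - \frac{9158}{2} = \left(-1\right) 4579 = -4579$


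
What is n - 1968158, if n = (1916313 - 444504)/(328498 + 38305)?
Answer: -721924787065/366803 ≈ -1.9682e+6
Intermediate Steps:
n = 1471809/366803 ≈ 4.0125
n - 1968158 = 1471809/366803 - 1968158 = -721924787065/366803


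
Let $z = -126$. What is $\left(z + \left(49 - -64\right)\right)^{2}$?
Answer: $169$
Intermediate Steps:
$\left(z + \left(49 - -64\right)\right)^{2} = \left(-126 + \left(49 - -64\right)\right)^{2} = \left(-126 + \left(49 + 64\right)\right)^{2} = \left(-126 + 113\right)^{2} = \left(-13\right)^{2} = 169$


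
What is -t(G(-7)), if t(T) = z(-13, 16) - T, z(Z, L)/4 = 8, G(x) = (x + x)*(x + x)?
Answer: 164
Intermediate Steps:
G(x) = 4*x² (G(x) = (2*x)*(2*x) = 4*x²)
z(Z, L) = 32 (z(Z, L) = 4*8 = 32)
t(T) = 32 - T
-t(G(-7)) = -(32 - 4*(-7)²) = -(32 - 4*49) = -(32 - 1*196) = -(32 - 196) = -1*(-164) = 164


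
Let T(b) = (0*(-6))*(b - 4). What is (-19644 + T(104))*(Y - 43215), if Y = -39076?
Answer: 1616524404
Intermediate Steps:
T(b) = 0 (T(b) = 0*(-4 + b) = 0)
(-19644 + T(104))*(Y - 43215) = (-19644 + 0)*(-39076 - 43215) = -19644*(-82291) = 1616524404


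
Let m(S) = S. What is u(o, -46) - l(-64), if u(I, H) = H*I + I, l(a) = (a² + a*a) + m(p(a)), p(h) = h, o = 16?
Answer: -8848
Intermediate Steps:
l(a) = a + 2*a² (l(a) = (a² + a*a) + a = (a² + a²) + a = 2*a² + a = a + 2*a²)
u(I, H) = I + H*I
u(o, -46) - l(-64) = 16*(1 - 46) - (-64)*(1 + 2*(-64)) = 16*(-45) - (-64)*(1 - 128) = -720 - (-64)*(-127) = -720 - 1*8128 = -720 - 8128 = -8848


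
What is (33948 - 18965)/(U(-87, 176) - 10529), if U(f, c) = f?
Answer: -14983/10616 ≈ -1.4114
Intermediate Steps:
(33948 - 18965)/(U(-87, 176) - 10529) = (33948 - 18965)/(-87 - 10529) = 14983/(-10616) = 14983*(-1/10616) = -14983/10616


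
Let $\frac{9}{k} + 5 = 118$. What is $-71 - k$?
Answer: $- \frac{8032}{113} \approx -71.08$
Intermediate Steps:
$k = \frac{9}{113}$ ($k = \frac{9}{-5 + 118} = \frac{9}{113} \approx 0.079646$)
$-71 - k = -71 - \frac{9}{113} = - \frac{8032}{113}$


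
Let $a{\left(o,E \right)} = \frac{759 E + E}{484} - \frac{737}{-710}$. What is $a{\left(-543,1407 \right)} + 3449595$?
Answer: $\frac{296544599927}{85910} \approx 3.4518 \cdot 10^{6}$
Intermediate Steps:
$a{\left(o,E \right)} = \frac{737}{710} + \frac{190 E}{121}$ ($a{\left(o,E \right)} = 760 E \frac{1}{484} - - \frac{737}{710} = \frac{190 E}{121} + \frac{737}{710} = \frac{737}{710} + \frac{190 E}{121}$)
$a{\left(-543,1407 \right)} + 3449595 = \left(\frac{737}{710} + \frac{190}{121} \cdot 1407\right) + 3449595 = \left(\frac{737}{710} + \frac{267330}{121}\right) + 3449595 = \frac{189893477}{85910} + 3449595 = \frac{296544599927}{85910}$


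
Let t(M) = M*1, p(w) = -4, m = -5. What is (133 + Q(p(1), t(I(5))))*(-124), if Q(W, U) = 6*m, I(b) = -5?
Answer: -12772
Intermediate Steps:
t(M) = M
Q(W, U) = -30 (Q(W, U) = 6*(-5) = -30)
(133 + Q(p(1), t(I(5))))*(-124) = (133 - 30)*(-124) = 103*(-124) = -12772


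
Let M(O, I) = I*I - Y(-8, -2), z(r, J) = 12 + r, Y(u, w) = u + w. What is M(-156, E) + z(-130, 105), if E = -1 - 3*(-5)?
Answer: 88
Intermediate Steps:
E = 14 (E = -1 + 15 = 14)
M(O, I) = 10 + I**2 (M(O, I) = I*I - (-8 - 2) = I**2 - 1*(-10) = I**2 + 10 = 10 + I**2)
M(-156, E) + z(-130, 105) = (10 + 14**2) + (12 - 130) = (10 + 196) - 118 = 206 - 118 = 88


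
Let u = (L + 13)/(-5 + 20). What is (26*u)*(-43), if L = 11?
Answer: -8944/5 ≈ -1788.8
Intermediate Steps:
u = 8/5 (u = (11 + 13)/(-5 + 20) = 24/15 = 24*(1/15) = 8/5 ≈ 1.6000)
(26*u)*(-43) = (26*(8/5))*(-43) = (208/5)*(-43) = -8944/5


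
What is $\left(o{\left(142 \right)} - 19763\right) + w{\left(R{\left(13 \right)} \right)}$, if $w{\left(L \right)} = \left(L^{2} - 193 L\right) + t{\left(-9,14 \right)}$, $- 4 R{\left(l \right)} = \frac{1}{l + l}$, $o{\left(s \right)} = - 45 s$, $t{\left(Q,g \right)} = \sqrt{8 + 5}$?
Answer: $- \frac{282850775}{10816} + \sqrt{13} \approx -26148.0$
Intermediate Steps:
$t{\left(Q,g \right)} = \sqrt{13}$
$R{\left(l \right)} = - \frac{1}{8 l}$ ($R{\left(l \right)} = - \frac{1}{4 \left(l + l\right)} = - \frac{1}{4 \cdot 2 l} = - \frac{\frac{1}{2} \frac{1}{l}}{4} = - \frac{1}{8 l}$)
$w{\left(L \right)} = \sqrt{13} + L^{2} - 193 L$ ($w{\left(L \right)} = \left(L^{2} - 193 L\right) + \sqrt{13} = \sqrt{13} + L^{2} - 193 L$)
$\left(o{\left(142 \right)} - 19763\right) + w{\left(R{\left(13 \right)} \right)} = \left(\left(-45\right) 142 - 19763\right) + \left(\sqrt{13} + \left(- \frac{1}{8 \cdot 13}\right)^{2} - 193 \left(- \frac{1}{8 \cdot 13}\right)\right) = \left(-6390 - 19763\right) + \left(\sqrt{13} + \left(\left(- \frac{1}{8}\right) \frac{1}{13}\right)^{2} - 193 \left(\left(- \frac{1}{8}\right) \frac{1}{13}\right)\right) = -26153 + \left(\sqrt{13} + \left(- \frac{1}{104}\right)^{2} - - \frac{193}{104}\right) = -26153 + \left(\sqrt{13} + \frac{1}{10816} + \frac{193}{104}\right) = -26153 + \left(\frac{20073}{10816} + \sqrt{13}\right) = - \frac{282850775}{10816} + \sqrt{13}$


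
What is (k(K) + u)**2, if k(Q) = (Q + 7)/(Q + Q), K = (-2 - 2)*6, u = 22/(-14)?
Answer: 167281/112896 ≈ 1.4817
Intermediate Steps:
u = -11/7 (u = 22*(-1/14) = -11/7 ≈ -1.5714)
K = -24 (K = -4*6 = -24)
k(Q) = (7 + Q)/(2*Q) (k(Q) = (7 + Q)/((2*Q)) = (7 + Q)*(1/(2*Q)) = (7 + Q)/(2*Q))
(k(K) + u)**2 = ((1/2)*(7 - 24)/(-24) - 11/7)**2 = ((1/2)*(-1/24)*(-17) - 11/7)**2 = (17/48 - 11/7)**2 = (-409/336)**2 = 167281/112896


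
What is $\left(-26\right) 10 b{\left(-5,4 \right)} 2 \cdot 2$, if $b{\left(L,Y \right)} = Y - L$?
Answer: $-9360$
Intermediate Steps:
$\left(-26\right) 10 b{\left(-5,4 \right)} 2 \cdot 2 = \left(-26\right) 10 \left(4 - -5\right) 2 \cdot 2 = - 260 \left(4 + 5\right) 2 \cdot 2 = - 260 \cdot 9 \cdot 2 \cdot 2 = - 260 \cdot 18 \cdot 2 = \left(-260\right) 36 = -9360$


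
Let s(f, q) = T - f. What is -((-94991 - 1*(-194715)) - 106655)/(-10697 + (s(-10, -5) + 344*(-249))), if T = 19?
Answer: -6931/96324 ≈ -0.071955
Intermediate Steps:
s(f, q) = 19 - f
-((-94991 - 1*(-194715)) - 106655)/(-10697 + (s(-10, -5) + 344*(-249))) = -((-94991 - 1*(-194715)) - 106655)/(-10697 + ((19 - 1*(-10)) + 344*(-249))) = -((-94991 + 194715) - 106655)/(-10697 + ((19 + 10) - 85656)) = -(99724 - 106655)/(-10697 + (29 - 85656)) = -(-6931)/(-10697 - 85627) = -(-6931)/(-96324) = -(-6931)*(-1)/96324 = -1*6931/96324 = -6931/96324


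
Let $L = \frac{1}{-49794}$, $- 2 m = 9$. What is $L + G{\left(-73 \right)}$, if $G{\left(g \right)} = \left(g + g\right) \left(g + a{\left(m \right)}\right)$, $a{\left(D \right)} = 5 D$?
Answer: $\frac{694277741}{49794} \approx 13943.0$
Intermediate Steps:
$m = - \frac{9}{2}$ ($m = \left(- \frac{1}{2}\right) 9 = - \frac{9}{2} \approx -4.5$)
$G{\left(g \right)} = 2 g \left(- \frac{45}{2} + g\right)$ ($G{\left(g \right)} = \left(g + g\right) \left(g + 5 \left(- \frac{9}{2}\right)\right) = 2 g \left(g - \frac{45}{2}\right) = 2 g \left(- \frac{45}{2} + g\right)$)
$L = - \frac{1}{49794} \approx -2.0083 \cdot 10^{-5}$
$L + G{\left(-73 \right)} = - \frac{1}{49794} - 73 \left(-45 + 2 \left(-73\right)\right) = - \frac{1}{49794} - 73 \left(-45 - 146\right) = - \frac{1}{49794} - -13943 = - \frac{1}{49794} + 13943 = \frac{694277741}{49794}$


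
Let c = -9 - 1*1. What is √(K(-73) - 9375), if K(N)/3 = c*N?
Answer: I*√7185 ≈ 84.764*I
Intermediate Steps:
c = -10 (c = -9 - 1 = -10)
K(N) = -30*N (K(N) = 3*(-10*N) = -30*N)
√(K(-73) - 9375) = √(-30*(-73) - 9375) = √(2190 - 9375) = √(-7185) = I*√7185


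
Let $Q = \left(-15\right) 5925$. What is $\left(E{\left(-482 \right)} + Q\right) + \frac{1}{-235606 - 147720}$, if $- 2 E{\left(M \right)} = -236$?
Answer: $- \frac{34022865783}{383326} \approx -88757.0$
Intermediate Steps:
$E{\left(M \right)} = 118$ ($E{\left(M \right)} = \left(- \frac{1}{2}\right) \left(-236\right) = 118$)
$Q = -88875$
$\left(E{\left(-482 \right)} + Q\right) + \frac{1}{-235606 - 147720} = \left(118 - 88875\right) + \frac{1}{-235606 - 147720} = -88757 + \frac{1}{-383326} = -88757 - \frac{1}{383326} = - \frac{34022865783}{383326}$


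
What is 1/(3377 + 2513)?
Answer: 1/5890 ≈ 0.00016978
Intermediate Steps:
1/(3377 + 2513) = 1/5890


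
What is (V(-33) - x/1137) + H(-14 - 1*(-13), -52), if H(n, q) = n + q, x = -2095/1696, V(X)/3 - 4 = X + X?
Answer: -460874033/1928352 ≈ -239.00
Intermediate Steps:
V(X) = 12 + 6*X (V(X) = 12 + 3*(X + X) = 12 + 3*(2*X) = 12 + 6*X)
x = -2095/1696 (x = -2095*1/1696 = -2095/1696 ≈ -1.2353)
(V(-33) - x/1137) + H(-14 - 1*(-13), -52) = ((12 + 6*(-33)) - (-2095)/(1696*1137)) + ((-14 - 1*(-13)) - 52) = ((12 - 198) - (-2095)/(1696*1137)) + ((-14 + 13) - 52) = (-186 - 1*(-2095/1928352)) + (-1 - 52) = (-186 + 2095/1928352) - 53 = -358671377/1928352 - 53 = -460874033/1928352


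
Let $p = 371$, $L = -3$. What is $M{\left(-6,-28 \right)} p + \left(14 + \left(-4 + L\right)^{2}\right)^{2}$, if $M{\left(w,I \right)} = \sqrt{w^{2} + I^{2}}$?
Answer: $3969 + 742 \sqrt{205} \approx 14593.0$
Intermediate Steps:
$M{\left(w,I \right)} = \sqrt{I^{2} + w^{2}}$
$M{\left(-6,-28 \right)} p + \left(14 + \left(-4 + L\right)^{2}\right)^{2} = \sqrt{\left(-28\right)^{2} + \left(-6\right)^{2}} \cdot 371 + \left(14 + \left(-4 - 3\right)^{2}\right)^{2} = \sqrt{784 + 36} \cdot 371 + \left(14 + \left(-7\right)^{2}\right)^{2} = \sqrt{820} \cdot 371 + \left(14 + 49\right)^{2} = 2 \sqrt{205} \cdot 371 + 63^{2} = 742 \sqrt{205} + 3969 = 3969 + 742 \sqrt{205}$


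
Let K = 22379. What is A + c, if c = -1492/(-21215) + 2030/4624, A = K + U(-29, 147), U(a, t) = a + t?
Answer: 1103482135489/49049080 ≈ 22498.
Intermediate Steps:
A = 22497 (A = 22379 + (-29 + 147) = 22379 + 118 = 22497)
c = 24982729/49049080 (c = -1492*(-1/21215) + 2030*(1/4624) = 1492/21215 + 1015/2312 = 24982729/49049080 ≈ 0.50934)
A + c = 22497 + 24982729/49049080 = 1103482135489/49049080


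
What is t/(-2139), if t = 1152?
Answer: -384/713 ≈ -0.53857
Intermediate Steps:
t/(-2139) = 1152/(-2139) = 1152*(-1/2139) = -384/713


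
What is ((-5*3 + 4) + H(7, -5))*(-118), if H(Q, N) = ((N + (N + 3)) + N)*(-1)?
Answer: -118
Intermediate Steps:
H(Q, N) = -3 - 3*N (H(Q, N) = ((N + (3 + N)) + N)*(-1) = ((3 + 2*N) + N)*(-1) = (3 + 3*N)*(-1) = -3 - 3*N)
((-5*3 + 4) + H(7, -5))*(-118) = ((-5*3 + 4) + (-3 - 3*(-5)))*(-118) = ((-15 + 4) + (-3 + 15))*(-118) = (-11 + 12)*(-118) = 1*(-118) = -118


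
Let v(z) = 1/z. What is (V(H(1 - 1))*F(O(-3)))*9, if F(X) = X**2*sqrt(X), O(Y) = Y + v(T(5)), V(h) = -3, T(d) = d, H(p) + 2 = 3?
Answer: -5292*I*sqrt(70)/125 ≈ -354.21*I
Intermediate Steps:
H(p) = 1 (H(p) = -2 + 3 = 1)
O(Y) = 1/5 + Y (O(Y) = Y + 1/5 = 1/5 + Y)
F(X) = X**(5/2)
(V(H(1 - 1))*F(O(-3)))*9 = -3*(1/5 - 3)**(5/2)*9 = -588*I*sqrt(70)/125*9 = -5292*I*sqrt(70)/125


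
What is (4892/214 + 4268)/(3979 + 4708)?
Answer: 459122/929509 ≈ 0.49394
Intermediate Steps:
(4892/214 + 4268)/(3979 + 4708) = (4892*(1/214) + 4268)/8687 = (2446/107 + 4268)*(1/8687) = (459122/107)*(1/8687) = 459122/929509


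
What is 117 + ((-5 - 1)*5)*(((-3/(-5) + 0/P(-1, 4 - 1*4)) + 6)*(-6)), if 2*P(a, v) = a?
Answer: 1305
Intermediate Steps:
P(a, v) = a/2
117 + ((-5 - 1)*5)*(((-3/(-5) + 0/P(-1, 4 - 1*4)) + 6)*(-6)) = 117 + ((-5 - 1)*5)*(((-3/(-5) + 0/(((½)*(-1)))) + 6)*(-6)) = 117 + (-6*5)*(((-3*(-⅕) + 0/(-½)) + 6)*(-6)) = 117 - 30*((⅗ + 0*(-2)) + 6)*(-6) = 117 - 30*((⅗ + 0) + 6)*(-6) = 117 - 30*(⅗ + 6)*(-6) = 117 - 198*(-6) = 117 - 30*(-198/5) = 117 + 1188 = 1305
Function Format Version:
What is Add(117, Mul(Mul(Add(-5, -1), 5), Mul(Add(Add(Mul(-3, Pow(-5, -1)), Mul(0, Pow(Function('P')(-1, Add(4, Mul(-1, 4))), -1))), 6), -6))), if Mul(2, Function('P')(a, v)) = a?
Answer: 1305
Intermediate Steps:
Function('P')(a, v) = Mul(Rational(1, 2), a)
Add(117, Mul(Mul(Add(-5, -1), 5), Mul(Add(Add(Mul(-3, Pow(-5, -1)), Mul(0, Pow(Function('P')(-1, Add(4, Mul(-1, 4))), -1))), 6), -6))) = Add(117, Mul(Mul(Add(-5, -1), 5), Mul(Add(Add(Mul(-3, Pow(-5, -1)), Mul(0, Pow(Mul(Rational(1, 2), -1), -1))), 6), -6))) = Add(117, Mul(Mul(-6, 5), Mul(Add(Add(Mul(-3, Rational(-1, 5)), Mul(0, Pow(Rational(-1, 2), -1))), 6), -6))) = Add(117, Mul(-30, Mul(Add(Add(Rational(3, 5), Mul(0, -2)), 6), -6))) = Add(117, Mul(-30, Mul(Add(Add(Rational(3, 5), 0), 6), -6))) = Add(117, Mul(-30, Mul(Add(Rational(3, 5), 6), -6))) = Add(117, Mul(-30, Mul(Rational(33, 5), -6))) = Add(117, Mul(-30, Rational(-198, 5))) = Add(117, 1188) = 1305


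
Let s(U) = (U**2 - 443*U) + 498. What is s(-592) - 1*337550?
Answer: 275668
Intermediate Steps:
s(U) = 498 + U**2 - 443*U
s(-592) - 1*337550 = (498 + (-592)**2 - 443*(-592)) - 1*337550 = (498 + 350464 + 262256) - 337550 = 613218 - 337550 = 275668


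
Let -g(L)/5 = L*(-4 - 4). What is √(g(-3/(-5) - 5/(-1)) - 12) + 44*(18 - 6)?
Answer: 528 + 2*√53 ≈ 542.56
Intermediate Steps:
g(L) = 40*L (g(L) = -5*L*(-4 - 4) = -5*L*(-8) = -(-40)*L = 40*L)
√(g(-3/(-5) - 5/(-1)) - 12) + 44*(18 - 6) = √(40*(-3/(-5) - 5/(-1)) - 12) + 44*(18 - 6) = √(40*(-3*(-⅕) - 5*(-1)) - 12) + 44*12 = √(40*(⅗ + 5) - 12) + 528 = √(40*(28/5) - 12) + 528 = √(224 - 12) + 528 = √212 + 528 = 2*√53 + 528 = 528 + 2*√53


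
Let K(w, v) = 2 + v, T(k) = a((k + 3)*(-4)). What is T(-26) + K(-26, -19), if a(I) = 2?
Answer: -15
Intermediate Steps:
T(k) = 2
T(-26) + K(-26, -19) = 2 + (2 - 19) = 2 - 17 = -15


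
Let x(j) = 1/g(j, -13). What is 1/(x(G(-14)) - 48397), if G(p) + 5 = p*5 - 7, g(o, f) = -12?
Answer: -12/580765 ≈ -2.0662e-5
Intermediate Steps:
G(p) = -12 + 5*p (G(p) = -5 + (p*5 - 7) = -5 + (5*p - 7) = -5 + (-7 + 5*p) = -12 + 5*p)
x(j) = -1/12 (x(j) = 1/(-12) = -1/12)
1/(x(G(-14)) - 48397) = 1/(-1/12 - 48397) = 1/(-580765/12) = -12/580765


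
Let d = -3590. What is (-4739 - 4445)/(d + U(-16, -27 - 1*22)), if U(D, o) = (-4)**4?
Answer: 4592/1667 ≈ 2.7547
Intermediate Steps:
U(D, o) = 256
(-4739 - 4445)/(d + U(-16, -27 - 1*22)) = (-4739 - 4445)/(-3590 + 256) = -9184/(-3334) = -9184*(-1/3334) = 4592/1667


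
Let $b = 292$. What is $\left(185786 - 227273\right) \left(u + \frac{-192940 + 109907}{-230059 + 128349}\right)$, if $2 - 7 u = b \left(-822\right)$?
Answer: $- \frac{20670369164133}{14530} \approx -1.4226 \cdot 10^{9}$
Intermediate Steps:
$u = \frac{240026}{7}$ ($u = \frac{2}{7} - \frac{292 \left(-822\right)}{7} = \frac{2}{7} - - \frac{240024}{7} = \frac{2}{7} + \frac{240024}{7} = \frac{240026}{7} \approx 34289.0$)
$\left(185786 - 227273\right) \left(u + \frac{-192940 + 109907}{-230059 + 128349}\right) = \left(185786 - 227273\right) \left(\frac{240026}{7} + \frac{-192940 + 109907}{-230059 + 128349}\right) = - 41487 \left(\frac{240026}{7} - \frac{83033}{-101710}\right) = - 41487 \left(\frac{240026}{7} - - \frac{83033}{101710}\right) = - 41487 \left(\frac{240026}{7} + \frac{83033}{101710}\right) = \left(-41487\right) \frac{498237259}{14530} = - \frac{20670369164133}{14530}$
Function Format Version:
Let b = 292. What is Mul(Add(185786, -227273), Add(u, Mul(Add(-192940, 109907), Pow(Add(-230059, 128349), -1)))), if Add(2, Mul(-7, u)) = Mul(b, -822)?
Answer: Rational(-20670369164133, 14530) ≈ -1.4226e+9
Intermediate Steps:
u = Rational(240026, 7) (u = Add(Rational(2, 7), Mul(Rational(-1, 7), Mul(292, -822))) = Add(Rational(2, 7), Mul(Rational(-1, 7), -240024)) = Add(Rational(2, 7), Rational(240024, 7)) = Rational(240026, 7) ≈ 34289.)
Mul(Add(185786, -227273), Add(u, Mul(Add(-192940, 109907), Pow(Add(-230059, 128349), -1)))) = Mul(Add(185786, -227273), Add(Rational(240026, 7), Mul(Add(-192940, 109907), Pow(Add(-230059, 128349), -1)))) = Mul(-41487, Add(Rational(240026, 7), Mul(-83033, Pow(-101710, -1)))) = Mul(-41487, Add(Rational(240026, 7), Mul(-83033, Rational(-1, 101710)))) = Mul(-41487, Add(Rational(240026, 7), Rational(83033, 101710))) = Mul(-41487, Rational(498237259, 14530)) = Rational(-20670369164133, 14530)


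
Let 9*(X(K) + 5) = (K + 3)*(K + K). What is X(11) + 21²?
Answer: 4232/9 ≈ 470.22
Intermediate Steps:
X(K) = -5 + 2*K*(3 + K)/9 (X(K) = -5 + ((K + 3)*(K + K))/9 = -5 + ((3 + K)*(2*K))/9 = -5 + (2*K*(3 + K))/9 = -5 + 2*K*(3 + K)/9)
X(11) + 21² = (-5 + (⅔)*11 + (2/9)*11²) + 21² = (-5 + 22/3 + (2/9)*121) + 441 = (-5 + 22/3 + 242/9) + 441 = 263/9 + 441 = 4232/9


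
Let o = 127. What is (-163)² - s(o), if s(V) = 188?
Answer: 26381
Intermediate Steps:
(-163)² - s(o) = (-163)² - 1*188 = 26569 - 188 = 26381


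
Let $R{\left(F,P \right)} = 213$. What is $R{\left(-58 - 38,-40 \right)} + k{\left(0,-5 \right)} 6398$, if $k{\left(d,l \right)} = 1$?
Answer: $6611$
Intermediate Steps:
$R{\left(-58 - 38,-40 \right)} + k{\left(0,-5 \right)} 6398 = 213 + 1 \cdot 6398 = 213 + 6398 = 6611$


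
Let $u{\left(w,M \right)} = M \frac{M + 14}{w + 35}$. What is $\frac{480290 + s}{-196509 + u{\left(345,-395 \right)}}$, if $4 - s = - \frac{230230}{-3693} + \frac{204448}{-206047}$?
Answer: $- \frac{27772238043852128}{11341369279153035} \approx -2.4488$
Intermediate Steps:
$s = - \frac{43639448062}{760931571}$ ($s = 4 - \left(- \frac{230230}{-3693} + \frac{204448}{-206047}\right) = 4 - \left(\left(-230230\right) \left(- \frac{1}{3693}\right) + 204448 \left(- \frac{1}{206047}\right)\right) = 4 - \left(\frac{230230}{3693} - \frac{204448}{206047}\right) = 4 - \frac{46683174346}{760931571} = - \frac{43639448062}{760931571} \approx -57.35$)
$u{\left(w,M \right)} = \frac{M \left(14 + M\right)}{35 + w}$ ($u{\left(w,M \right)} = M \frac{14 + M}{35 + w} = \frac{M \left(14 + M\right)}{35 + w}$)
$\frac{480290 + s}{-196509 + u{\left(345,-395 \right)}} = \frac{480290 - \frac{43639448062}{760931571}}{-196509 - \frac{395 \left(14 - 395\right)}{35 + 345}} = \frac{365424184787528}{760931571 \left(-196509 - 395 \cdot \frac{1}{380} \left(-381\right)\right)} = \frac{365424184787528}{760931571 \left(-196509 - \frac{79}{76} \left(-381\right)\right)} = \frac{365424184787528}{760931571 \left(-196509 + \frac{30099}{76}\right)} = \frac{365424184787528}{760931571 \left(- \frac{14904585}{76}\right)} = \frac{365424184787528}{760931571} \left(- \frac{76}{14904585}\right) = - \frac{27772238043852128}{11341369279153035}$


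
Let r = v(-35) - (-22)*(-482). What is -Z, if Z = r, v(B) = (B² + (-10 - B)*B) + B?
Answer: 10289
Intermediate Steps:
v(B) = B + B² + B*(-10 - B) (v(B) = (B² + B*(-10 - B)) + B = B + B² + B*(-10 - B))
r = -10289 (r = -9*(-35) - (-22)*(-482) = 315 - 1*10604 = 315 - 10604 = -10289)
Z = -10289
-Z = -1*(-10289) = 10289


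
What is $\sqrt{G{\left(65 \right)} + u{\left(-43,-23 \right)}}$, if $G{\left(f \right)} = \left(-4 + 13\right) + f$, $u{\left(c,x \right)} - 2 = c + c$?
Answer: $i \sqrt{10} \approx 3.1623 i$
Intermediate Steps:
$u{\left(c,x \right)} = 2 + 2 c$ ($u{\left(c,x \right)} = 2 + \left(c + c\right) = 2 + 2 c$)
$G{\left(f \right)} = 9 + f$
$\sqrt{G{\left(65 \right)} + u{\left(-43,-23 \right)}} = \sqrt{\left(9 + 65\right) + \left(2 + 2 \left(-43\right)\right)} = \sqrt{74 + \left(2 - 86\right)} = \sqrt{74 - 84} = \sqrt{-10} = i \sqrt{10}$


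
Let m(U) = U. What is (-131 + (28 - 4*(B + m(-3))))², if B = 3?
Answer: 10609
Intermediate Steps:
(-131 + (28 - 4*(B + m(-3))))² = (-131 + (28 - 4*(3 - 3)))² = (-131 + (28 - 4*0))² = (-131 + (28 + 0))² = (-131 + 28)² = (-103)² = 10609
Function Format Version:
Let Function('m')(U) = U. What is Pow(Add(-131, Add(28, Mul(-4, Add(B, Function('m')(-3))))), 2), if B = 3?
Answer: 10609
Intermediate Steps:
Pow(Add(-131, Add(28, Mul(-4, Add(B, Function('m')(-3))))), 2) = Pow(Add(-131, Add(28, Mul(-4, Add(3, -3)))), 2) = Pow(Add(-131, Add(28, Mul(-4, 0))), 2) = Pow(Add(-131, Add(28, 0)), 2) = Pow(Add(-131, 28), 2) = Pow(-103, 2) = 10609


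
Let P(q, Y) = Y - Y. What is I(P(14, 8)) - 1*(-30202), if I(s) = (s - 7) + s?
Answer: 30195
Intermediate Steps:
P(q, Y) = 0
I(s) = -7 + 2*s (I(s) = (-7 + s) + s = -7 + 2*s)
I(P(14, 8)) - 1*(-30202) = (-7 + 2*0) - 1*(-30202) = (-7 + 0) + 30202 = -7 + 30202 = 30195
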